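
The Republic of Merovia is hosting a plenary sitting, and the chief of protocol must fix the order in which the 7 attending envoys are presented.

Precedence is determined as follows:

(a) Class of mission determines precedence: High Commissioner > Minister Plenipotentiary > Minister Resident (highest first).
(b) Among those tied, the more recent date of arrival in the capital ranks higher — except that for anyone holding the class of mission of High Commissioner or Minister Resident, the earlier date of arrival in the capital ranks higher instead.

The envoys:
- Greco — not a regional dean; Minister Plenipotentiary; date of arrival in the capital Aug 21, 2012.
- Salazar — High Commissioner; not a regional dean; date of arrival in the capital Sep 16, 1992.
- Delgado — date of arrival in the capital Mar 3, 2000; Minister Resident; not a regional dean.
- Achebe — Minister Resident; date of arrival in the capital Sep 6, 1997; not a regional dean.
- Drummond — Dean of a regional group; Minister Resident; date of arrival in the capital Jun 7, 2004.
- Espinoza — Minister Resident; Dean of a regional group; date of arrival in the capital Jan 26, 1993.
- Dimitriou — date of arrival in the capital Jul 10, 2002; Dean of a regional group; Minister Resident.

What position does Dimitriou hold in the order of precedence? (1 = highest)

6

By class of mission: Salazar (High Commissioner); then Greco (Minister Plenipotentiary); then Espinoza, Achebe, Delgado, Dimitriou and Drummond (Minister Resident).
Among Espinoza, Achebe, Delgado, Dimitriou and Drummond, by date of arrival in the capital (earlier first) (reversed rule for this group): Espinoza (Jan 26, 1993) before Achebe (Sep 6, 1997) before Delgado (Mar 3, 2000) before Dimitriou (Jul 10, 2002) before Drummond (Jun 7, 2004).
Order: Salazar, Greco, Espinoza, Achebe, Delgado, Dimitriou, Drummond. So position 6.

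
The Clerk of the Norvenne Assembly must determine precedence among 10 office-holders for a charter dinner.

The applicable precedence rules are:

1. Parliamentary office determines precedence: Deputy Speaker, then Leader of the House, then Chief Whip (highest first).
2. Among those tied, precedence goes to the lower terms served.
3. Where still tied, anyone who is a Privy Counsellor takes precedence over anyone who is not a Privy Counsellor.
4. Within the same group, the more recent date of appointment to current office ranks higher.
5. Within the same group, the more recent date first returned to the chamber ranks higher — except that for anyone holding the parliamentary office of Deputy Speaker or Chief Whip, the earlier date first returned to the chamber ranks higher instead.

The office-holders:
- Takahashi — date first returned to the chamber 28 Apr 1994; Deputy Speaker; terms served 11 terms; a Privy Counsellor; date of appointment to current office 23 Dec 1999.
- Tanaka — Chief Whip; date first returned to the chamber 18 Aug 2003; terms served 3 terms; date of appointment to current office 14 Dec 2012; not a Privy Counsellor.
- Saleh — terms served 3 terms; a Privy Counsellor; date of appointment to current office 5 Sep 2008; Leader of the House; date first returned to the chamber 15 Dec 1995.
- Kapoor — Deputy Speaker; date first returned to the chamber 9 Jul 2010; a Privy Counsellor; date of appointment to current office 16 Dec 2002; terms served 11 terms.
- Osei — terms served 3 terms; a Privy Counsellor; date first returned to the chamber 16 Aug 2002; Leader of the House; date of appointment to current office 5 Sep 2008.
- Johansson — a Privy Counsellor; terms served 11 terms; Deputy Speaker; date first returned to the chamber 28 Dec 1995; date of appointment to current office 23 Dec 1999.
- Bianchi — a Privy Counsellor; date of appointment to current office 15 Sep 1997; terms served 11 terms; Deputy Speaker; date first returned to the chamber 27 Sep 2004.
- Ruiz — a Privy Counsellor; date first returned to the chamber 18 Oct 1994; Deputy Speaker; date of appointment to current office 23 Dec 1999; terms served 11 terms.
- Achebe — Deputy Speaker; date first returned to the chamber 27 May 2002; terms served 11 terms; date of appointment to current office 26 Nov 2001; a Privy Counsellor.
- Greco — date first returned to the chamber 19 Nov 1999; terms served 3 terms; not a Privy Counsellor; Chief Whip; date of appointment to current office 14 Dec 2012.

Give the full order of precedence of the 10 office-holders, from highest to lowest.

Kapoor, Achebe, Takahashi, Ruiz, Johansson, Bianchi, Osei, Saleh, Greco, Tanaka

By parliamentary office: Kapoor, Achebe, Takahashi, Ruiz, Johansson and Bianchi (Deputy Speaker); then Osei and Saleh (Leader of the House); then Greco and Tanaka (Chief Whip).
Kapoor, Achebe, Takahashi, Ruiz, Johansson and Bianchi all have terms served 11 terms, so the next rule applies.
Kapoor, Achebe, Takahashi, Ruiz, Johansson and Bianchi are each a Privy Counsellor, so the next rule applies.
Among Kapoor, Achebe, Takahashi, Ruiz, Johansson and Bianchi, by date of appointment to current office (later first): Kapoor (16 Dec 2002) before Achebe (26 Nov 2001) before Takahashi, Ruiz and Johansson (23 Dec 1999) before Bianchi (15 Sep 1997).
Among Takahashi, Ruiz and Johansson, by date first returned to the chamber (earlier first) (reversed rule for this group): Takahashi (28 Apr 1994) before Ruiz (18 Oct 1994) before Johansson (28 Dec 1995).
Osei and Saleh both have terms served 3 terms, so the next rule applies.
Osei and Saleh are each a Privy Counsellor, so the next rule applies.
Osei and Saleh both have date of appointment to current office 5 Sep 2008, so the next rule applies.
Among Osei and Saleh, by date first returned to the chamber (later first): Osei (16 Aug 2002) before Saleh (15 Dec 1995).
Greco and Tanaka both have terms served 3 terms, so the next rule applies.
Greco and Tanaka are each not a Privy Counsellor, so the next rule applies.
Greco and Tanaka both have date of appointment to current office 14 Dec 2012, so the next rule applies.
Among Greco and Tanaka, by date first returned to the chamber (earlier first) (reversed rule for this group): Greco (19 Nov 1999) before Tanaka (18 Aug 2003).
Full order: Kapoor, Achebe, Takahashi, Ruiz, Johansson, Bianchi, Osei, Saleh, Greco, Tanaka.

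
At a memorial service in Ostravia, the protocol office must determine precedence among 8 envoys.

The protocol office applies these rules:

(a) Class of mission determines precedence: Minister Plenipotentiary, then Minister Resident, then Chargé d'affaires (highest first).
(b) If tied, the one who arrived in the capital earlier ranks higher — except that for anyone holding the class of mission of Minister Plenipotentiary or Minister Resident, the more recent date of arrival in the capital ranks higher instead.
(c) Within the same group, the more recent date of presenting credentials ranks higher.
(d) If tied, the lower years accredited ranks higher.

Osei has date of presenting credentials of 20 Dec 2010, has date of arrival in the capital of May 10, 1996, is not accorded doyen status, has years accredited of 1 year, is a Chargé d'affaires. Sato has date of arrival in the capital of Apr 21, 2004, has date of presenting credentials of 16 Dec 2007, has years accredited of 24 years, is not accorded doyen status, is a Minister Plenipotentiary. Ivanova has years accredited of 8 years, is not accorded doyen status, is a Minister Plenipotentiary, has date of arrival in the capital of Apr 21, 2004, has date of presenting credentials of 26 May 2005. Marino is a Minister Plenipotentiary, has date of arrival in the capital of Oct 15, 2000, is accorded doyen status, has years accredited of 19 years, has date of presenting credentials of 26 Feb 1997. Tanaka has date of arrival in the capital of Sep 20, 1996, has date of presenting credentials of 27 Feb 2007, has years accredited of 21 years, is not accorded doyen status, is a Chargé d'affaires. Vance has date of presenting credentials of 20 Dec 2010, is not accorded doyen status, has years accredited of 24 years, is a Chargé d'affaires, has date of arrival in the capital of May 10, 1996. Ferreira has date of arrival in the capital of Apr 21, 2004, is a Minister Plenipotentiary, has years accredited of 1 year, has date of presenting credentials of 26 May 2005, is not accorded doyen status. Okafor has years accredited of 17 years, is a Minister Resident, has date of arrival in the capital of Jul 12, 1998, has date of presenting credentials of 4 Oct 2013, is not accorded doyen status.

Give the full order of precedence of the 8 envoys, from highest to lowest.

Sato, Ferreira, Ivanova, Marino, Okafor, Osei, Vance, Tanaka

By class of mission: Sato, Ferreira, Ivanova and Marino (Minister Plenipotentiary); then Okafor (Minister Resident); then Osei, Vance and Tanaka (Chargé d'affaires).
Among Sato, Ferreira, Ivanova and Marino, by date of arrival in the capital (later first) (reversed rule for this group): Sato, Ferreira and Ivanova (Apr 21, 2004) before Marino (Oct 15, 2000).
Among Sato, Ferreira and Ivanova, by date of presenting credentials (later first): Sato (16 Dec 2007) before Ferreira and Ivanova (26 May 2005).
Among Ferreira and Ivanova, by years accredited (lower first): Ferreira (1 year) before Ivanova (8 years).
Among Osei, Vance and Tanaka, by date of arrival in the capital (earlier first): Osei and Vance (May 10, 1996) before Tanaka (Sep 20, 1996).
Osei and Vance both have date of presenting credentials 20 Dec 2010, so the next rule applies.
Among Osei and Vance, by years accredited (lower first): Osei (1 year) before Vance (24 years).
Full order: Sato, Ferreira, Ivanova, Marino, Okafor, Osei, Vance, Tanaka.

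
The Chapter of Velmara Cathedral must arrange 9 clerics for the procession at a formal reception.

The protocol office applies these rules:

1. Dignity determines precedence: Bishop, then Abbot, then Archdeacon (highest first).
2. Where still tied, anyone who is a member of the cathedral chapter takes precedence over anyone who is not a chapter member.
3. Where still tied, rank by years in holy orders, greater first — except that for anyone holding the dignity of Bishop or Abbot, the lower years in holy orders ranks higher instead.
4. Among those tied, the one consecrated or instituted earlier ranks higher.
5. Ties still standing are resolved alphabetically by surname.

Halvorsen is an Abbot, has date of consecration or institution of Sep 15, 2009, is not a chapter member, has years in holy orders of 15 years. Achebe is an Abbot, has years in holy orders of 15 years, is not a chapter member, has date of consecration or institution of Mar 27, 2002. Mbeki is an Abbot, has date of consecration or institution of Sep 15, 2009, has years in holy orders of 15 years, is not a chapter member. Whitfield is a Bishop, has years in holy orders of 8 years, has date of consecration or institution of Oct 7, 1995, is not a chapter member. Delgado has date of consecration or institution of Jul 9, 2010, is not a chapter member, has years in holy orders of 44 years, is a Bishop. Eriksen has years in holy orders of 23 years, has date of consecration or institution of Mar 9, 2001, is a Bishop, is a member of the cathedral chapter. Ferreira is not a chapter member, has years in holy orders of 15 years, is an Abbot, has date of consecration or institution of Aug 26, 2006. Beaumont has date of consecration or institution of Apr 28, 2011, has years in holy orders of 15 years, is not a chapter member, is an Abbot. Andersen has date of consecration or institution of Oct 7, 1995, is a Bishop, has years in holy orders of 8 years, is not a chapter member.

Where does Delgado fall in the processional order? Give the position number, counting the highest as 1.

By dignity: Eriksen, Andersen, Whitfield and Delgado (Bishop); then Achebe, Ferreira, Halvorsen, Mbeki and Beaumont (Abbot).
Among Eriksen, Andersen, Whitfield and Delgado, a member of the cathedral chapter before not a chapter member: Eriksen (a member of the cathedral chapter) before Andersen, Whitfield and Delgado (not a chapter member).
Among Andersen, Whitfield and Delgado, by years in holy orders (lower first) (reversed rule for this group): Andersen and Whitfield (8 years) before Delgado (44 years).
Andersen and Whitfield both have date of consecration or institution Oct 7, 1995, so the next rule applies.
Among Andersen and Whitfield, alphabetically by surname: Andersen before Whitfield.
Achebe, Ferreira, Halvorsen, Mbeki and Beaumont are each not a chapter member, so the next rule applies.
Achebe, Ferreira, Halvorsen, Mbeki and Beaumont all have years in holy orders 15 years, so the next rule applies.
Among Achebe, Ferreira, Halvorsen, Mbeki and Beaumont, by date of consecration or institution (earlier first): Achebe (Mar 27, 2002) before Ferreira (Aug 26, 2006) before Halvorsen and Mbeki (Sep 15, 2009) before Beaumont (Apr 28, 2011).
Among Halvorsen and Mbeki, alphabetically by surname: Halvorsen before Mbeki.
Order: Eriksen, Andersen, Whitfield, Delgado, Achebe, Ferreira, Halvorsen, Mbeki, Beaumont. So position 4.

4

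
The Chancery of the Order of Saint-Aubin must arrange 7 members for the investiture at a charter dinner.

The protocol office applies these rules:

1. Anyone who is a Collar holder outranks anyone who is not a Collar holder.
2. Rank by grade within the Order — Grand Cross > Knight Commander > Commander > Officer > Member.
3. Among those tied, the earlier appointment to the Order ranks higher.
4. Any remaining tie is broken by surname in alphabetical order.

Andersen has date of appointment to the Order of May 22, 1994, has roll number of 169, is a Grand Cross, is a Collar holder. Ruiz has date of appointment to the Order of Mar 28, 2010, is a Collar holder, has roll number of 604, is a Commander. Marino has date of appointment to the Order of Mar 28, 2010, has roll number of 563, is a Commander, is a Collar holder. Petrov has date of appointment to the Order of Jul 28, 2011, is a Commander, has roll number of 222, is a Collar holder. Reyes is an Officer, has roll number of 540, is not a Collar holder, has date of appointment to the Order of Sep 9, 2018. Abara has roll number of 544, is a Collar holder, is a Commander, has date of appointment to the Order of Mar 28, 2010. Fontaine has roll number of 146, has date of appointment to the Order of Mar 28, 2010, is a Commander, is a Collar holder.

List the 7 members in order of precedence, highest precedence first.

Andersen, Abara, Fontaine, Marino, Ruiz, Petrov, Reyes

By the first rule: Andersen, Abara, Fontaine, Marino, Ruiz and Petrov (each a Collar holder); then Reyes (not a Collar holder).
Among Andersen, Abara, Fontaine, Marino, Ruiz and Petrov, by grade within the Order: Andersen (Grand Cross) before Abara, Fontaine, Marino, Ruiz and Petrov (Commander).
Among Abara, Fontaine, Marino, Ruiz and Petrov, by date of appointment to the Order (earlier first): Abara, Fontaine, Marino and Ruiz (Mar 28, 2010) before Petrov (Jul 28, 2011).
Among Abara, Fontaine, Marino and Ruiz, alphabetically by surname: Abara before Fontaine before Marino before Ruiz.
Full order: Andersen, Abara, Fontaine, Marino, Ruiz, Petrov, Reyes.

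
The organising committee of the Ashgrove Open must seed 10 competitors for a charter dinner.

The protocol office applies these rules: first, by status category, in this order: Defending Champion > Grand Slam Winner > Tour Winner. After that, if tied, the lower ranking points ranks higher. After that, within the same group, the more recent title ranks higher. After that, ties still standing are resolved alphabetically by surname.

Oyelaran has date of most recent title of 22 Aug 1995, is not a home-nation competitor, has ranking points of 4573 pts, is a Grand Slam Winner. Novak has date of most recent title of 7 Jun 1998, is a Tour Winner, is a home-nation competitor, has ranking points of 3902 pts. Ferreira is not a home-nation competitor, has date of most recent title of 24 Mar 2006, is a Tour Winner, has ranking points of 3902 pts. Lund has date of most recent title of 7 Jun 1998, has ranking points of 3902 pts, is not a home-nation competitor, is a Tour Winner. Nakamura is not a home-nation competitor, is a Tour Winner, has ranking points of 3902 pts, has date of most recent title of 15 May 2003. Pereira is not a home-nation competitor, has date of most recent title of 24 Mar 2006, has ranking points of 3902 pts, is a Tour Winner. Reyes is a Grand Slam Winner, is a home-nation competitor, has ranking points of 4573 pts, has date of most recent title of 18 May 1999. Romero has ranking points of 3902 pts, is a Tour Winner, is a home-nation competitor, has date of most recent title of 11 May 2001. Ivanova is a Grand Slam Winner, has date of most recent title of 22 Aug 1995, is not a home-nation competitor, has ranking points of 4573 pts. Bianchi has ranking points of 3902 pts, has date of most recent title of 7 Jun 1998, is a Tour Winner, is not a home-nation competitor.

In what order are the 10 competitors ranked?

By status category: Reyes, Ivanova and Oyelaran (Grand Slam Winner); then Ferreira, Pereira, Nakamura, Romero, Bianchi, Lund and Novak (Tour Winner).
Reyes, Ivanova and Oyelaran all have ranking points 4573 pts, so the next rule applies.
Among Reyes, Ivanova and Oyelaran, by date of most recent title (later first): Reyes (18 May 1999) before Ivanova and Oyelaran (22 Aug 1995).
Among Ivanova and Oyelaran, alphabetically by surname: Ivanova before Oyelaran.
Ferreira, Pereira, Nakamura, Romero, Bianchi, Lund and Novak all have ranking points 3902 pts, so the next rule applies.
Among Ferreira, Pereira, Nakamura, Romero, Bianchi, Lund and Novak, by date of most recent title (later first): Ferreira and Pereira (24 Mar 2006) before Nakamura (15 May 2003) before Romero (11 May 2001) before Bianchi, Lund and Novak (7 Jun 1998).
Among Ferreira and Pereira, alphabetically by surname: Ferreira before Pereira.
Among Bianchi, Lund and Novak, alphabetically by surname: Bianchi before Lund before Novak.
Full order: Reyes, Ivanova, Oyelaran, Ferreira, Pereira, Nakamura, Romero, Bianchi, Lund, Novak.

Reyes, Ivanova, Oyelaran, Ferreira, Pereira, Nakamura, Romero, Bianchi, Lund, Novak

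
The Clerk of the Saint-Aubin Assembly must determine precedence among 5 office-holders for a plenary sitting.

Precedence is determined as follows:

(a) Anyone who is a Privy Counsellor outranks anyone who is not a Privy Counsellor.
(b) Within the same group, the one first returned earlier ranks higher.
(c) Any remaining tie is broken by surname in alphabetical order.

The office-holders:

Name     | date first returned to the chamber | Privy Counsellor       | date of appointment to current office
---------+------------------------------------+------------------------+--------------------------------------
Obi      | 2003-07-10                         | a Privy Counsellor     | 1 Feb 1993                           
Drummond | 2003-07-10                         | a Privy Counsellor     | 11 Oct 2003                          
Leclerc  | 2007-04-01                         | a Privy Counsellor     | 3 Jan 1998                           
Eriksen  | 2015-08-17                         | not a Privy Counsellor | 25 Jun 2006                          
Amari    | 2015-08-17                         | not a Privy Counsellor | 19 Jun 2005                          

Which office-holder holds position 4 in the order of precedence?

By the first rule: Drummond, Obi and Leclerc (each a Privy Counsellor); then Amari and Eriksen (both not a Privy Counsellor).
Among Drummond, Obi and Leclerc, by date first returned to the chamber (earlier first): Drummond and Obi (2003-07-10) before Leclerc (2007-04-01).
Among Drummond and Obi, alphabetically by surname: Drummond before Obi.
Amari and Eriksen both have date first returned to the chamber 2015-08-17, so the next rule applies.
Among Amari and Eriksen, alphabetically by surname: Amari before Eriksen.
Order: Drummond, Obi, Leclerc, Amari, Eriksen.

Amari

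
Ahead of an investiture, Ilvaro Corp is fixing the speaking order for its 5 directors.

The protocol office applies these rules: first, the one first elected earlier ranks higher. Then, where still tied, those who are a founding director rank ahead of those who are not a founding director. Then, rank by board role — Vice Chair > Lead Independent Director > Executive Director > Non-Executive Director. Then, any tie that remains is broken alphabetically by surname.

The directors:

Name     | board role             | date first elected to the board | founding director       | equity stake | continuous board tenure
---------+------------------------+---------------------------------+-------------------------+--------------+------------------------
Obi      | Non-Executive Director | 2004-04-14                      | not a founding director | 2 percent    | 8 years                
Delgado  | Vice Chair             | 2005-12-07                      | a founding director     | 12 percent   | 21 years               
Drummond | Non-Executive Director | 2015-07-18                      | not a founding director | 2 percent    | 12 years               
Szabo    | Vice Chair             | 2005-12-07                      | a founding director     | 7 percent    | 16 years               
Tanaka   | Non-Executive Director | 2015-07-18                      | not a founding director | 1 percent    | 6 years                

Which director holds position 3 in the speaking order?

Szabo

By date first elected to the board (earlier first): Obi (2004-04-14); then Delgado and Szabo (both 2005-12-07); then Drummond and Tanaka (both 2015-07-18).
Delgado and Szabo are each a founding director, so the next rule applies.
Delgado and Szabo are each Vice Chair, so the next rule applies.
Among Delgado and Szabo, alphabetically by surname: Delgado before Szabo.
Drummond and Tanaka are each not a founding director, so the next rule applies.
Drummond and Tanaka are each Non-Executive Director, so the next rule applies.
Among Drummond and Tanaka, alphabetically by surname: Drummond before Tanaka.
Order: Obi, Delgado, Szabo, Drummond, Tanaka.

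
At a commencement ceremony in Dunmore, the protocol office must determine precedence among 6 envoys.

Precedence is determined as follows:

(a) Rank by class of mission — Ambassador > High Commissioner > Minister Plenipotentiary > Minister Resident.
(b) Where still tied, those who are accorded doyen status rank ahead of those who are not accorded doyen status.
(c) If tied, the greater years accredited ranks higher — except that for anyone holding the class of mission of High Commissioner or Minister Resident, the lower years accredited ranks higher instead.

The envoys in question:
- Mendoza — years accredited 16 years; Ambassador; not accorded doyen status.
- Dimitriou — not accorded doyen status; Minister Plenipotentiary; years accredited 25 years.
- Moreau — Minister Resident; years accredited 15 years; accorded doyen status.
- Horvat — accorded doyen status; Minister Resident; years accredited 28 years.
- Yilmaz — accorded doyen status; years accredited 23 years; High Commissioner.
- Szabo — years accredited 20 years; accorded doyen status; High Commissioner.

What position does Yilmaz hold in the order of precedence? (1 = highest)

3

By class of mission: Mendoza (Ambassador); then Szabo and Yilmaz (High Commissioner); then Dimitriou (Minister Plenipotentiary); then Moreau and Horvat (Minister Resident).
Szabo and Yilmaz are each accorded doyen status, so the next rule applies.
Among Szabo and Yilmaz, by years accredited (lower first) (reversed rule for this group): Szabo (20 years) before Yilmaz (23 years).
Moreau and Horvat are each accorded doyen status, so the next rule applies.
Among Moreau and Horvat, by years accredited (lower first) (reversed rule for this group): Moreau (15 years) before Horvat (28 years).
Order: Mendoza, Szabo, Yilmaz, Dimitriou, Moreau, Horvat. So position 3.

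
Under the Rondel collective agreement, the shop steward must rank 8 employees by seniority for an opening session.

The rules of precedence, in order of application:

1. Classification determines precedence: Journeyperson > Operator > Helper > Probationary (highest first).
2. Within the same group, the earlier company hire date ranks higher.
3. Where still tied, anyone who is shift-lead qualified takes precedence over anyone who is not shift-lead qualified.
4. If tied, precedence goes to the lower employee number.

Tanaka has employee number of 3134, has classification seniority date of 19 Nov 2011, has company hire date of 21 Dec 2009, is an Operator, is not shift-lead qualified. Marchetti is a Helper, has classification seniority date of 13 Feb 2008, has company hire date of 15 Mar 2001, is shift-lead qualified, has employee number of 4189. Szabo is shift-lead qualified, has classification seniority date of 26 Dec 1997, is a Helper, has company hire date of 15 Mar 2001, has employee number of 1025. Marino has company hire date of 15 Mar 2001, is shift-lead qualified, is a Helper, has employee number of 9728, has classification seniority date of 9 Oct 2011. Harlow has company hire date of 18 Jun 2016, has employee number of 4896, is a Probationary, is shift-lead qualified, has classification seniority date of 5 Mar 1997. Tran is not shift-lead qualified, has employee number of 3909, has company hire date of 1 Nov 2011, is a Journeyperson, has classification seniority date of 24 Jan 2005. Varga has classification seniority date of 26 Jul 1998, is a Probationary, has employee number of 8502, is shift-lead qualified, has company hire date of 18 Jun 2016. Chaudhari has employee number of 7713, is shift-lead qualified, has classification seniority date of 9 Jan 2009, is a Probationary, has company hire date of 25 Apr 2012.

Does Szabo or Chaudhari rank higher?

Szabo

By classification: Tran (Journeyperson); then Tanaka (Operator); then Szabo, Marchetti and Marino (Helper); then Chaudhari, Harlow and Varga (Probationary).
Szabo, Marchetti and Marino all have company hire date 15 Mar 2001, so the next rule applies.
Szabo, Marchetti and Marino are each shift-lead qualified, so the next rule applies.
Among Szabo, Marchetti and Marino, by employee number (lower first): Szabo (1025) before Marchetti (4189) before Marino (9728).
Among Chaudhari, Harlow and Varga, by company hire date (earlier first): Chaudhari (25 Apr 2012) before Harlow and Varga (18 Jun 2016).
Harlow and Varga are each shift-lead qualified, so the next rule applies.
Among Harlow and Varga, by employee number (lower first): Harlow (4896) before Varga (8502).
So Szabo takes precedence.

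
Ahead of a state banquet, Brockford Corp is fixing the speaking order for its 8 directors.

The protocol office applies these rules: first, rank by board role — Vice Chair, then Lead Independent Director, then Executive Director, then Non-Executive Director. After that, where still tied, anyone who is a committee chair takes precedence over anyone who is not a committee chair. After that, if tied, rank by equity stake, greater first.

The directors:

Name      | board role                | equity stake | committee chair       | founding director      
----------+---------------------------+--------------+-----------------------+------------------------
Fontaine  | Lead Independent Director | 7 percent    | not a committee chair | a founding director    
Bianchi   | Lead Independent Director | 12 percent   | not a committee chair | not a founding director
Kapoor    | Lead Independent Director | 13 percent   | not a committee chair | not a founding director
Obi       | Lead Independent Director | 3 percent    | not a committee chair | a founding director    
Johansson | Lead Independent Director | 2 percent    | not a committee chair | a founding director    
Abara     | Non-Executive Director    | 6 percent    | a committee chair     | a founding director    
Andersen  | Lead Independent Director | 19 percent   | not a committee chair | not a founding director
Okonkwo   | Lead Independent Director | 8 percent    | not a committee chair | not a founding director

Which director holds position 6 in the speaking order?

By board role: Andersen, Kapoor, Bianchi, Okonkwo, Fontaine, Obi and Johansson (Lead Independent Director); then Abara (Non-Executive Director).
Andersen, Kapoor, Bianchi, Okonkwo, Fontaine, Obi and Johansson are each not a committee chair, so the next rule applies.
Among Andersen, Kapoor, Bianchi, Okonkwo, Fontaine, Obi and Johansson, by equity stake (higher first): Andersen (19 percent) before Kapoor (13 percent) before Bianchi (12 percent) before Okonkwo (8 percent) before Fontaine (7 percent) before Obi (3 percent) before Johansson (2 percent).
Order: Andersen, Kapoor, Bianchi, Okonkwo, Fontaine, Obi, Johansson, Abara.

Obi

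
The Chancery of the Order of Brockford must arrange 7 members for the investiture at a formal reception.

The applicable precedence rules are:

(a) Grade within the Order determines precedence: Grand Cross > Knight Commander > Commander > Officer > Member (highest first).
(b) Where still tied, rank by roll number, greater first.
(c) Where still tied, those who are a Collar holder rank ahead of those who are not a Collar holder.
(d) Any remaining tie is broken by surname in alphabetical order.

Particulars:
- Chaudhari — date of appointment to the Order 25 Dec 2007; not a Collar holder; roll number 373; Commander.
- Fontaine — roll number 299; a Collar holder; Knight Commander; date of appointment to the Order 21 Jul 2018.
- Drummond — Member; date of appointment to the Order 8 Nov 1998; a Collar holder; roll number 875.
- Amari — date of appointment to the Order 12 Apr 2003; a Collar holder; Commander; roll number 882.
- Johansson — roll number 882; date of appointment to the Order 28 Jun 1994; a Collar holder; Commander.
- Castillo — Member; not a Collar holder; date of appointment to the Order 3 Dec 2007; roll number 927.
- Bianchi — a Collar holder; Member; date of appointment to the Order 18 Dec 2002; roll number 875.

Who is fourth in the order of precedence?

Chaudhari

By grade within the Order: Fontaine (Knight Commander); then Amari, Johansson and Chaudhari (Commander); then Castillo, Bianchi and Drummond (Member).
Among Amari, Johansson and Chaudhari, by roll number (higher first): Amari and Johansson (882) before Chaudhari (373).
Amari and Johansson are each a Collar holder, so the next rule applies.
Among Amari and Johansson, alphabetically by surname: Amari before Johansson.
Among Castillo, Bianchi and Drummond, by roll number (higher first): Castillo (927) before Bianchi and Drummond (875).
Bianchi and Drummond are each a Collar holder, so the next rule applies.
Among Bianchi and Drummond, alphabetically by surname: Bianchi before Drummond.
Order: Fontaine, Amari, Johansson, Chaudhari, Castillo, Bianchi, Drummond.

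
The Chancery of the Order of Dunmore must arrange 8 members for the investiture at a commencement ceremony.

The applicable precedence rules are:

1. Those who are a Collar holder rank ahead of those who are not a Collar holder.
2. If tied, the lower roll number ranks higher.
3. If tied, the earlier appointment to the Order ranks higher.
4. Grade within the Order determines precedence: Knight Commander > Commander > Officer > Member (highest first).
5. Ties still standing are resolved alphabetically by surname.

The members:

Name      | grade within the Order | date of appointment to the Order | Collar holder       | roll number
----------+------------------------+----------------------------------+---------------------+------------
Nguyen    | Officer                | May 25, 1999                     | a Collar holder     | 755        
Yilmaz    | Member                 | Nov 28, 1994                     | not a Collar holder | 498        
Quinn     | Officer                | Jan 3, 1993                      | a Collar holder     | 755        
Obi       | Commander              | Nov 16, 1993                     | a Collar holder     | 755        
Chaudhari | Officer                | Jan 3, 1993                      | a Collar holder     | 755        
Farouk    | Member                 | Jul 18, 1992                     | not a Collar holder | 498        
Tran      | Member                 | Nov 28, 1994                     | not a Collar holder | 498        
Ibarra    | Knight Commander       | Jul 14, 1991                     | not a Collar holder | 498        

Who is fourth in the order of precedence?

Nguyen

By the first rule: Chaudhari, Quinn, Obi and Nguyen (each a Collar holder); then Ibarra, Farouk, Tran and Yilmaz (each not a Collar holder).
Chaudhari, Quinn, Obi and Nguyen all have roll number 755, so the next rule applies.
Among Chaudhari, Quinn, Obi and Nguyen, by date of appointment to the Order (earlier first): Chaudhari and Quinn (Jan 3, 1993) before Obi (Nov 16, 1993) before Nguyen (May 25, 1999).
Chaudhari and Quinn are each Officer, so the next rule applies.
Among Chaudhari and Quinn, alphabetically by surname: Chaudhari before Quinn.
Ibarra, Farouk, Tran and Yilmaz all have roll number 498, so the next rule applies.
Among Ibarra, Farouk, Tran and Yilmaz, by date of appointment to the Order (earlier first): Ibarra (Jul 14, 1991) before Farouk (Jul 18, 1992) before Tran and Yilmaz (Nov 28, 1994).
Tran and Yilmaz are each Member, so the next rule applies.
Among Tran and Yilmaz, alphabetically by surname: Tran before Yilmaz.
Order: Chaudhari, Quinn, Obi, Nguyen, Ibarra, Farouk, Tran, Yilmaz.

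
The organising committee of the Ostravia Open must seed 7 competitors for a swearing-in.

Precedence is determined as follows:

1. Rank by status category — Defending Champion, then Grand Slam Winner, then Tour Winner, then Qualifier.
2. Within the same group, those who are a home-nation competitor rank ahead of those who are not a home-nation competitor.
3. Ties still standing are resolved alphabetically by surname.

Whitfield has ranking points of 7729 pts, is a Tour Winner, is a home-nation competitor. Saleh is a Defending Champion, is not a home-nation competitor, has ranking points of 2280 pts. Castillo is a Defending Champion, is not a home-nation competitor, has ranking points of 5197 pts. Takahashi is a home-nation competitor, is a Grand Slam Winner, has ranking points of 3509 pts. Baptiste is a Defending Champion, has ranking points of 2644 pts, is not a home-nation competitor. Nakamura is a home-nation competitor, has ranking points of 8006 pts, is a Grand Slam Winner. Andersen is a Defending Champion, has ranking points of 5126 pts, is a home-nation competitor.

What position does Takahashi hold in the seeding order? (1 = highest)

6

By status category: Andersen, Baptiste, Castillo and Saleh (Defending Champion); then Nakamura and Takahashi (Grand Slam Winner); then Whitfield (Tour Winner).
Among Andersen, Baptiste, Castillo and Saleh, a home-nation competitor before not a home-nation competitor: Andersen (a home-nation competitor) before Baptiste, Castillo and Saleh (not a home-nation competitor).
Among Baptiste, Castillo and Saleh, alphabetically by surname: Baptiste before Castillo before Saleh.
Nakamura and Takahashi are each a home-nation competitor, so the next rule applies.
Among Nakamura and Takahashi, alphabetically by surname: Nakamura before Takahashi.
Order: Andersen, Baptiste, Castillo, Saleh, Nakamura, Takahashi, Whitfield. So position 6.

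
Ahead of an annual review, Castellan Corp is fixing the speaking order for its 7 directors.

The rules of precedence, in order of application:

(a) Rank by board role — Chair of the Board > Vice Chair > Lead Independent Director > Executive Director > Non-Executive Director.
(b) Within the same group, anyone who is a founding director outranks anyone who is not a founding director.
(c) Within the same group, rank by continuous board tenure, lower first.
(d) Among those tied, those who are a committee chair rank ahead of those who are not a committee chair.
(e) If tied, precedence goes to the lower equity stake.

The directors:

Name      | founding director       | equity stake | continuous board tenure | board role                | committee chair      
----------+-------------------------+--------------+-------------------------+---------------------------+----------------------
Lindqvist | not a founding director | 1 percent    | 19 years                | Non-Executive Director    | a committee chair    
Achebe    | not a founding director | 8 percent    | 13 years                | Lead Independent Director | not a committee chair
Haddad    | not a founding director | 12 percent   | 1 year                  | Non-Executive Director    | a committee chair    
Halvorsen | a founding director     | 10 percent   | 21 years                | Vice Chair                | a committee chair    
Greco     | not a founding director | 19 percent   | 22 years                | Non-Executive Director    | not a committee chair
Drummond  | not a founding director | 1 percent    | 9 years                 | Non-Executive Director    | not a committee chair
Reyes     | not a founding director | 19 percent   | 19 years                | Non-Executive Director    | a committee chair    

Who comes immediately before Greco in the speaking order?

Reyes

By board role: Halvorsen (Vice Chair); then Achebe (Lead Independent Director); then Haddad, Drummond, Lindqvist, Reyes and Greco (Non-Executive Director).
Haddad, Drummond, Lindqvist, Reyes and Greco are each not a founding director, so the next rule applies.
Among Haddad, Drummond, Lindqvist, Reyes and Greco, by continuous board tenure (lower first): Haddad (1 year) before Drummond (9 years) before Lindqvist and Reyes (19 years) before Greco (22 years).
Lindqvist and Reyes are each a committee chair, so the next rule applies.
Among Lindqvist and Reyes, by equity stake (lower first): Lindqvist (1 percent) before Reyes (19 percent).
Order: Halvorsen, Achebe, Haddad, Drummond, Lindqvist, Reyes, Greco.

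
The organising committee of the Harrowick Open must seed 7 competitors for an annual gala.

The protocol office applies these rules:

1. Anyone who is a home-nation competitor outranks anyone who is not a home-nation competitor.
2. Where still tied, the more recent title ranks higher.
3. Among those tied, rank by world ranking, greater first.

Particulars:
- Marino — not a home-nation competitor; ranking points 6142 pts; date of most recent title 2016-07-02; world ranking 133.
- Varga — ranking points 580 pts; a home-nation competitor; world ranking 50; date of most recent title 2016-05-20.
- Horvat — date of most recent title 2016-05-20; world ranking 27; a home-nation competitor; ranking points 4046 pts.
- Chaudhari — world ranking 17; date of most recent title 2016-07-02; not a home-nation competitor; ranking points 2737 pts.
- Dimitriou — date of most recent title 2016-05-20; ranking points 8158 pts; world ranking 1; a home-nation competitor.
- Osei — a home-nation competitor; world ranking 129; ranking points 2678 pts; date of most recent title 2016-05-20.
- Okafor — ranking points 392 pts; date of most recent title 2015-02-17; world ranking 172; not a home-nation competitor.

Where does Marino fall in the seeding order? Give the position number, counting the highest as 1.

5

By the first rule: Osei, Varga, Horvat and Dimitriou (each a home-nation competitor); then Marino, Chaudhari and Okafor (each not a home-nation competitor).
Osei, Varga, Horvat and Dimitriou all have date of most recent title 2016-05-20, so the next rule applies.
Among Osei, Varga, Horvat and Dimitriou, by world ranking (higher first): Osei (129) before Varga (50) before Horvat (27) before Dimitriou (1).
Among Marino, Chaudhari and Okafor, by date of most recent title (later first): Marino and Chaudhari (2016-07-02) before Okafor (2015-02-17).
Among Marino and Chaudhari, by world ranking (higher first): Marino (133) before Chaudhari (17).
Order: Osei, Varga, Horvat, Dimitriou, Marino, Chaudhari, Okafor. So position 5.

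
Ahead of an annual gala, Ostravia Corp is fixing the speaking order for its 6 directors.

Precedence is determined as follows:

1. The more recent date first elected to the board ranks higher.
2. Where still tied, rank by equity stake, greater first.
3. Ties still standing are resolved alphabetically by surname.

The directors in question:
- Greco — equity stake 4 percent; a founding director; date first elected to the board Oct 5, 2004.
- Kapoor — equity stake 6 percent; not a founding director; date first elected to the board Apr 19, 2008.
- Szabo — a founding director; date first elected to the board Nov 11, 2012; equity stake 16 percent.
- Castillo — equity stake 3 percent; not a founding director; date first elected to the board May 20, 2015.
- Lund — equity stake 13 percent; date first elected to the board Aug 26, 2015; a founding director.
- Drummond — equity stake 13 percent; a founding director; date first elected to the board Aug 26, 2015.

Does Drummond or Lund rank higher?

Drummond

By date first elected to the board (later first): Drummond and Lund (both Aug 26, 2015); then Castillo (May 20, 2015); then Szabo (Nov 11, 2012); then Kapoor (Apr 19, 2008); then Greco (Oct 5, 2004).
Drummond and Lund both have equity stake 13 percent, so the next rule applies.
Among Drummond and Lund, alphabetically by surname: Drummond before Lund.
So Drummond takes precedence.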